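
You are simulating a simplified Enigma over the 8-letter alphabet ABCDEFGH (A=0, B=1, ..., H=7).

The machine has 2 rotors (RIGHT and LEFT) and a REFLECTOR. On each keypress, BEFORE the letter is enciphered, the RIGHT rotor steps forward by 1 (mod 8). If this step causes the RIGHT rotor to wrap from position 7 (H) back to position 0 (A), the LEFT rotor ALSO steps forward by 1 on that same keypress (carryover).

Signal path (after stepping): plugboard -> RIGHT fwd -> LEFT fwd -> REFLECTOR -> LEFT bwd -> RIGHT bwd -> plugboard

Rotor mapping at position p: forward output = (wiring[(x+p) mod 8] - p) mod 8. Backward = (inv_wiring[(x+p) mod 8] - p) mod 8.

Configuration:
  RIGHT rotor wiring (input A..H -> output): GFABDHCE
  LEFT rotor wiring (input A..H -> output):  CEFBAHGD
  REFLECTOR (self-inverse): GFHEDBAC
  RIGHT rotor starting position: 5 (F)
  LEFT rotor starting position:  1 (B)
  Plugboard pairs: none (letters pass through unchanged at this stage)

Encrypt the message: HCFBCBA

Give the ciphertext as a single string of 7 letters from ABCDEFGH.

Char 1 ('H'): step: R->6, L=1; H->plug->H->R->B->L->E->refl->D->L'->A->R'->C->plug->C
Char 2 ('C'): step: R->7, L=1; C->plug->C->R->G->L->C->refl->H->L'->D->R'->H->plug->H
Char 3 ('F'): step: R->0, L->2 (L advanced); F->plug->F->R->H->L->C->refl->H->L'->B->R'->D->plug->D
Char 4 ('B'): step: R->1, L=2; B->plug->B->R->H->L->C->refl->H->L'->B->R'->F->plug->F
Char 5 ('C'): step: R->2, L=2; C->plug->C->R->B->L->H->refl->C->L'->H->R'->B->plug->B
Char 6 ('B'): step: R->3, L=2; B->plug->B->R->A->L->D->refl->E->L'->E->R'->C->plug->C
Char 7 ('A'): step: R->4, L=2; A->plug->A->R->H->L->C->refl->H->L'->B->R'->F->plug->F

Answer: CHDFBCF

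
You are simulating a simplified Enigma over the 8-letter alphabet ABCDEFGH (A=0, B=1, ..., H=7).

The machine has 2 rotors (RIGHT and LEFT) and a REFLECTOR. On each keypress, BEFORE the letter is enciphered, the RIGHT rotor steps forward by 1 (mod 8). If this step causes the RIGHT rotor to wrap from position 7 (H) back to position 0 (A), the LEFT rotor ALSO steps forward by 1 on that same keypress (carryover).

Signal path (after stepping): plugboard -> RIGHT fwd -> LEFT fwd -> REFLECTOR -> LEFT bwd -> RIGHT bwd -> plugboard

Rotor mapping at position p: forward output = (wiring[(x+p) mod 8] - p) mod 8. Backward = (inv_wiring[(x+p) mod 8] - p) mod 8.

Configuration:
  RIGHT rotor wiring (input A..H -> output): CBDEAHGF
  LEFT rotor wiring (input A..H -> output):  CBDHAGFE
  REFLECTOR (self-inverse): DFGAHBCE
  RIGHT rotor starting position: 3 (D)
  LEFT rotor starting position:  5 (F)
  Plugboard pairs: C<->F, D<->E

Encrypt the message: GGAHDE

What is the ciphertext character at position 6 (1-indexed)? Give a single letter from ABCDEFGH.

Char 1 ('G'): step: R->4, L=5; G->plug->G->R->H->L->D->refl->A->L'->B->R'->D->plug->E
Char 2 ('G'): step: R->5, L=5; G->plug->G->R->H->L->D->refl->A->L'->B->R'->B->plug->B
Char 3 ('A'): step: R->6, L=5; A->plug->A->R->A->L->B->refl->F->L'->D->R'->D->plug->E
Char 4 ('H'): step: R->7, L=5; H->plug->H->R->H->L->D->refl->A->L'->B->R'->F->plug->C
Char 5 ('D'): step: R->0, L->6 (L advanced); D->plug->E->R->A->L->H->refl->E->L'->C->R'->A->plug->A
Char 6 ('E'): step: R->1, L=6; E->plug->D->R->H->L->A->refl->D->L'->D->R'->C->plug->F

F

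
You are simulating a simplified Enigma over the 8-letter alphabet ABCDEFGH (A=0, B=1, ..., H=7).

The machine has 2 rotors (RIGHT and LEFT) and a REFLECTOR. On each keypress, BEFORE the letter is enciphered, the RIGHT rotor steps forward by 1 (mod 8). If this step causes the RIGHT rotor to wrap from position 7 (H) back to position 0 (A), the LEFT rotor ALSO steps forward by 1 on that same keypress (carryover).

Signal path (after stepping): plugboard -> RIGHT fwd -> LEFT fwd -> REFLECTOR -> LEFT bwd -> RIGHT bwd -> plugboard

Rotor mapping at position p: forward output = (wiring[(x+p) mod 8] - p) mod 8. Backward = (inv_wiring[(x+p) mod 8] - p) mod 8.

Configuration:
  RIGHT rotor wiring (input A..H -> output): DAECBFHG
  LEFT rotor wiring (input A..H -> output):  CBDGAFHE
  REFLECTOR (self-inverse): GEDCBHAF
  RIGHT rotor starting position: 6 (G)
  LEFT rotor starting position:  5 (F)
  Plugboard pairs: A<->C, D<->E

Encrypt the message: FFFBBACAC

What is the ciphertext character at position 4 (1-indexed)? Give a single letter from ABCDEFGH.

Char 1 ('F'): step: R->7, L=5; F->plug->F->R->C->L->H->refl->F->L'->D->R'->E->plug->D
Char 2 ('F'): step: R->0, L->6 (L advanced); F->plug->F->R->F->L->A->refl->G->L'->B->R'->E->plug->D
Char 3 ('F'): step: R->1, L=6; F->plug->F->R->G->L->C->refl->D->L'->D->R'->B->plug->B
Char 4 ('B'): step: R->2, L=6; B->plug->B->R->A->L->B->refl->E->L'->C->R'->A->plug->C

C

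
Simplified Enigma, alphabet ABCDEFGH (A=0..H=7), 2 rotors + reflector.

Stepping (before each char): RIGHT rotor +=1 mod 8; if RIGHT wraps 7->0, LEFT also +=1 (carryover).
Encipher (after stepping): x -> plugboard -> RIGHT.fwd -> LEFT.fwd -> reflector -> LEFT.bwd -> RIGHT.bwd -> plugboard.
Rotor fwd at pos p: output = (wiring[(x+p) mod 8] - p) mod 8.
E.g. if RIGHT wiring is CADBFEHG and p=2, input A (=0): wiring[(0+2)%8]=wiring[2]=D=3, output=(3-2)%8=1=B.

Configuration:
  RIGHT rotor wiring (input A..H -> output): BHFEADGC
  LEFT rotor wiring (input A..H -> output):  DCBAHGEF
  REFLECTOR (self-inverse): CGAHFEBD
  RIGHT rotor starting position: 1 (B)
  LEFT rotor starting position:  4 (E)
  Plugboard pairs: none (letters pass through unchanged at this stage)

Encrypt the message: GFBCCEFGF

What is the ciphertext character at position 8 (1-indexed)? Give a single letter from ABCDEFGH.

Char 1 ('G'): step: R->2, L=4; G->plug->G->R->H->L->E->refl->F->L'->G->R'->C->plug->C
Char 2 ('F'): step: R->3, L=4; F->plug->F->R->G->L->F->refl->E->L'->H->R'->E->plug->E
Char 3 ('B'): step: R->4, L=4; B->plug->B->R->H->L->E->refl->F->L'->G->R'->D->plug->D
Char 4 ('C'): step: R->5, L=4; C->plug->C->R->F->L->G->refl->B->L'->D->R'->H->plug->H
Char 5 ('C'): step: R->6, L=4; C->plug->C->R->D->L->B->refl->G->L'->F->R'->H->plug->H
Char 6 ('E'): step: R->7, L=4; E->plug->E->R->F->L->G->refl->B->L'->D->R'->A->plug->A
Char 7 ('F'): step: R->0, L->5 (L advanced); F->plug->F->R->D->L->G->refl->B->L'->A->R'->E->plug->E
Char 8 ('G'): step: R->1, L=5; G->plug->G->R->B->L->H->refl->D->L'->G->R'->A->plug->A

A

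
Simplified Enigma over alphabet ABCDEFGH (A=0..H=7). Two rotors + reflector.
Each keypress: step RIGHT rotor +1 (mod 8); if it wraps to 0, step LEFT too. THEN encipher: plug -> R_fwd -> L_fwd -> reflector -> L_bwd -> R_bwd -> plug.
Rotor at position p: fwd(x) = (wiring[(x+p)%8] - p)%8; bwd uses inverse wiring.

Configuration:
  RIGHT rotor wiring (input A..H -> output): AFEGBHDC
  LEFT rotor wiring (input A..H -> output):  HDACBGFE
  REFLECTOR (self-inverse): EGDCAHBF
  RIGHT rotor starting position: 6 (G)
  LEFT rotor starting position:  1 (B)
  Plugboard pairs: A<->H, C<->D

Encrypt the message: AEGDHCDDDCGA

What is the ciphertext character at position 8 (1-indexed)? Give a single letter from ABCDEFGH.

Char 1 ('A'): step: R->7, L=1; A->plug->H->R->E->L->F->refl->H->L'->B->R'->B->plug->B
Char 2 ('E'): step: R->0, L->2 (L advanced); E->plug->E->R->B->L->A->refl->E->L'->D->R'->G->plug->G
Char 3 ('G'): step: R->1, L=2; G->plug->G->R->B->L->A->refl->E->L'->D->R'->B->plug->B
Char 4 ('D'): step: R->2, L=2; D->plug->C->R->H->L->B->refl->G->L'->A->R'->F->plug->F
Char 5 ('H'): step: R->3, L=2; H->plug->A->R->D->L->E->refl->A->L'->B->R'->H->plug->A
Char 6 ('C'): step: R->4, L=2; C->plug->D->R->G->L->F->refl->H->L'->C->R'->H->plug->A
Char 7 ('D'): step: R->5, L=2; D->plug->C->R->F->L->C->refl->D->L'->E->R'->H->plug->A
Char 8 ('D'): step: R->6, L=2; D->plug->C->R->C->L->H->refl->F->L'->G->R'->E->plug->E

E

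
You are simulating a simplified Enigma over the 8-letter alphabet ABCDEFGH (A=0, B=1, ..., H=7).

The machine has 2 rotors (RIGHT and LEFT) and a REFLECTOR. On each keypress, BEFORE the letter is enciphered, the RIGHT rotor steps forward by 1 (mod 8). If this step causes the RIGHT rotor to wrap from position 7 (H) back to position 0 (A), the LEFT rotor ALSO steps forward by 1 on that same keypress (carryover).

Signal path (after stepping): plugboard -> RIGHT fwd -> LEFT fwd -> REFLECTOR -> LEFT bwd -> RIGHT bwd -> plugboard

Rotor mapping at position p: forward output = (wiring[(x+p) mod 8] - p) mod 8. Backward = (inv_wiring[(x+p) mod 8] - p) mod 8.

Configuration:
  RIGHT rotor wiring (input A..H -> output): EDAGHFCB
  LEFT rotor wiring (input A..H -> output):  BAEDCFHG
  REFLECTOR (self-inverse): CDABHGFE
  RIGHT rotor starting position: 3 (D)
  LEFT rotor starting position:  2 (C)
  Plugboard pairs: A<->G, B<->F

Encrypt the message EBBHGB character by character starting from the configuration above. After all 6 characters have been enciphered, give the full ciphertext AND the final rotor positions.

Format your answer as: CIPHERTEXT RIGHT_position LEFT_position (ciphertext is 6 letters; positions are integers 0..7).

Char 1 ('E'): step: R->4, L=2; E->plug->E->R->A->L->C->refl->A->L'->C->R'->H->plug->H
Char 2 ('B'): step: R->5, L=2; B->plug->F->R->D->L->D->refl->B->L'->B->R'->G->plug->A
Char 3 ('B'): step: R->6, L=2; B->plug->F->R->A->L->C->refl->A->L'->C->R'->E->plug->E
Char 4 ('H'): step: R->7, L=2; H->plug->H->R->D->L->D->refl->B->L'->B->R'->D->plug->D
Char 5 ('G'): step: R->0, L->3 (L advanced); G->plug->A->R->E->L->D->refl->B->L'->H->R'->E->plug->E
Char 6 ('B'): step: R->1, L=3; B->plug->F->R->B->L->H->refl->E->L'->D->R'->H->plug->H
Final: ciphertext=HAEDEH, RIGHT=1, LEFT=3

Answer: HAEDEH 1 3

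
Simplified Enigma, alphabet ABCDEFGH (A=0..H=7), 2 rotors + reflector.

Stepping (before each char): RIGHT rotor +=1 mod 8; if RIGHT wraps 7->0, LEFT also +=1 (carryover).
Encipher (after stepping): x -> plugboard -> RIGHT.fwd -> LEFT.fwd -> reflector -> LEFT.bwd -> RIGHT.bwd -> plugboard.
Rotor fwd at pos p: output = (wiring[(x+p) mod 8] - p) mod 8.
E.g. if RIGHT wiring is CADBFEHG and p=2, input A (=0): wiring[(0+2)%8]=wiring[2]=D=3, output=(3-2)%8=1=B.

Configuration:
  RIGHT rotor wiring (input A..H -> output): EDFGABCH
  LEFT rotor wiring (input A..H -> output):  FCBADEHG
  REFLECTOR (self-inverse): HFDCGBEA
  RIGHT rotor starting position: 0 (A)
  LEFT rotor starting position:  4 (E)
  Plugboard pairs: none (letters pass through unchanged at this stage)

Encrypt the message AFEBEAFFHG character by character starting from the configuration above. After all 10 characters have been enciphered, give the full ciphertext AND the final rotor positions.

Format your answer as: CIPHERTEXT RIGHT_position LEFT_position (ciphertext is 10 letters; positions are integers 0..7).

Answer: HDCFACADEB 2 5

Derivation:
Char 1 ('A'): step: R->1, L=4; A->plug->A->R->C->L->D->refl->C->L'->D->R'->H->plug->H
Char 2 ('F'): step: R->2, L=4; F->plug->F->R->F->L->G->refl->E->L'->H->R'->D->plug->D
Char 3 ('E'): step: R->3, L=4; E->plug->E->R->E->L->B->refl->F->L'->G->R'->C->plug->C
Char 4 ('B'): step: R->4, L=4; B->plug->B->R->F->L->G->refl->E->L'->H->R'->F->plug->F
Char 5 ('E'): step: R->5, L=4; E->plug->E->R->G->L->F->refl->B->L'->E->R'->A->plug->A
Char 6 ('A'): step: R->6, L=4; A->plug->A->R->E->L->B->refl->F->L'->G->R'->C->plug->C
Char 7 ('F'): step: R->7, L=4; F->plug->F->R->B->L->A->refl->H->L'->A->R'->A->plug->A
Char 8 ('F'): step: R->0, L->5 (L advanced); F->plug->F->R->B->L->C->refl->D->L'->G->R'->D->plug->D
Char 9 ('H'): step: R->1, L=5; H->plug->H->R->D->L->A->refl->H->L'->A->R'->E->plug->E
Char 10 ('G'): step: R->2, L=5; G->plug->G->R->C->L->B->refl->F->L'->E->R'->B->plug->B
Final: ciphertext=HDCFACADEB, RIGHT=2, LEFT=5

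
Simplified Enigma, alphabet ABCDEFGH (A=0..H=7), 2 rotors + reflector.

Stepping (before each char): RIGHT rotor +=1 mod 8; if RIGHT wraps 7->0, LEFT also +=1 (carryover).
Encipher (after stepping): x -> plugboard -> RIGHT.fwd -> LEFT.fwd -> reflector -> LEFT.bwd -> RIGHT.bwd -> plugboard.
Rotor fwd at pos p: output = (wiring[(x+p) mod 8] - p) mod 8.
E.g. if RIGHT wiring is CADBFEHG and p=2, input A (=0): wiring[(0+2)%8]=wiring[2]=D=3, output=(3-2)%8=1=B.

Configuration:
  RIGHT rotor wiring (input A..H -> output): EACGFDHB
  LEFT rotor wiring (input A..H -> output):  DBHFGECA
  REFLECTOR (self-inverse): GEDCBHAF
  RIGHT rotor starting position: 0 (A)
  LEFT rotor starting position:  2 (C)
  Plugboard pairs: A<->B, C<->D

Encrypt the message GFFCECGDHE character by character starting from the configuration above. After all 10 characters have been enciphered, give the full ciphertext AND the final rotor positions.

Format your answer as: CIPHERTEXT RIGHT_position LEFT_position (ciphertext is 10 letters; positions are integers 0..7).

Answer: BBBFGDAGCH 2 3

Derivation:
Char 1 ('G'): step: R->1, L=2; G->plug->G->R->A->L->F->refl->H->L'->H->R'->A->plug->B
Char 2 ('F'): step: R->2, L=2; F->plug->F->R->H->L->H->refl->F->L'->A->R'->A->plug->B
Char 3 ('F'): step: R->3, L=2; F->plug->F->R->B->L->D->refl->C->L'->D->R'->A->plug->B
Char 4 ('C'): step: R->4, L=2; C->plug->D->R->F->L->G->refl->A->L'->E->R'->F->plug->F
Char 5 ('E'): step: R->5, L=2; E->plug->E->R->D->L->C->refl->D->L'->B->R'->G->plug->G
Char 6 ('C'): step: R->6, L=2; C->plug->D->R->C->L->E->refl->B->L'->G->R'->C->plug->D
Char 7 ('G'): step: R->7, L=2; G->plug->G->R->E->L->A->refl->G->L'->F->R'->B->plug->A
Char 8 ('D'): step: R->0, L->3 (L advanced); D->plug->C->R->C->L->B->refl->E->L'->H->R'->G->plug->G
Char 9 ('H'): step: R->1, L=3; H->plug->H->R->D->L->H->refl->F->L'->E->R'->D->plug->C
Char 10 ('E'): step: R->2, L=3; E->plug->E->R->F->L->A->refl->G->L'->G->R'->H->plug->H
Final: ciphertext=BBBFGDAGCH, RIGHT=2, LEFT=3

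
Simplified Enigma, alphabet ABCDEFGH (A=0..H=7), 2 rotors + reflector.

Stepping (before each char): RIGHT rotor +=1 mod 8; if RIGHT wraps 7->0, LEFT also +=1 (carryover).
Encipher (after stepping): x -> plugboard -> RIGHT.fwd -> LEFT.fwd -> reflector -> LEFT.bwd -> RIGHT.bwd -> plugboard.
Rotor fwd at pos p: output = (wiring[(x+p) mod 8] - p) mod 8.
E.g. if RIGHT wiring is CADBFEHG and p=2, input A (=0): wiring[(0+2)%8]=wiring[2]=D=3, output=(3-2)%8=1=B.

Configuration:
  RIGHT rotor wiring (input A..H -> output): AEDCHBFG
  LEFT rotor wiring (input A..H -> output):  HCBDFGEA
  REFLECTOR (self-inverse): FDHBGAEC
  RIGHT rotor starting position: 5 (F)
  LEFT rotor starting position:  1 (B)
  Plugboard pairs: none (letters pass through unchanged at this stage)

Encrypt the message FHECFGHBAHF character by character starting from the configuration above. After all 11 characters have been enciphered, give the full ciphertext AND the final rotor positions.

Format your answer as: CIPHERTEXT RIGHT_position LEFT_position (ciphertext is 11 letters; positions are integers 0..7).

Char 1 ('F'): step: R->6, L=1; F->plug->F->R->E->L->F->refl->A->L'->B->R'->G->plug->G
Char 2 ('H'): step: R->7, L=1; H->plug->H->R->G->L->H->refl->C->L'->C->R'->G->plug->G
Char 3 ('E'): step: R->0, L->2 (L advanced); E->plug->E->R->H->L->A->refl->F->L'->G->R'->H->plug->H
Char 4 ('C'): step: R->1, L=2; C->plug->C->R->B->L->B->refl->D->L'->C->R'->B->plug->B
Char 5 ('F'): step: R->2, L=2; F->plug->F->R->E->L->C->refl->H->L'->A->R'->B->plug->B
Char 6 ('G'): step: R->3, L=2; G->plug->G->R->B->L->B->refl->D->L'->C->R'->D->plug->D
Char 7 ('H'): step: R->4, L=2; H->plug->H->R->G->L->F->refl->A->L'->H->R'->G->plug->G
Char 8 ('B'): step: R->5, L=2; B->plug->B->R->A->L->H->refl->C->L'->E->R'->A->plug->A
Char 9 ('A'): step: R->6, L=2; A->plug->A->R->H->L->A->refl->F->L'->G->R'->D->plug->D
Char 10 ('H'): step: R->7, L=2; H->plug->H->R->G->L->F->refl->A->L'->H->R'->A->plug->A
Char 11 ('F'): step: R->0, L->3 (L advanced); F->plug->F->R->B->L->C->refl->H->L'->G->R'->H->plug->H
Final: ciphertext=GGHBBDGADAH, RIGHT=0, LEFT=3

Answer: GGHBBDGADAH 0 3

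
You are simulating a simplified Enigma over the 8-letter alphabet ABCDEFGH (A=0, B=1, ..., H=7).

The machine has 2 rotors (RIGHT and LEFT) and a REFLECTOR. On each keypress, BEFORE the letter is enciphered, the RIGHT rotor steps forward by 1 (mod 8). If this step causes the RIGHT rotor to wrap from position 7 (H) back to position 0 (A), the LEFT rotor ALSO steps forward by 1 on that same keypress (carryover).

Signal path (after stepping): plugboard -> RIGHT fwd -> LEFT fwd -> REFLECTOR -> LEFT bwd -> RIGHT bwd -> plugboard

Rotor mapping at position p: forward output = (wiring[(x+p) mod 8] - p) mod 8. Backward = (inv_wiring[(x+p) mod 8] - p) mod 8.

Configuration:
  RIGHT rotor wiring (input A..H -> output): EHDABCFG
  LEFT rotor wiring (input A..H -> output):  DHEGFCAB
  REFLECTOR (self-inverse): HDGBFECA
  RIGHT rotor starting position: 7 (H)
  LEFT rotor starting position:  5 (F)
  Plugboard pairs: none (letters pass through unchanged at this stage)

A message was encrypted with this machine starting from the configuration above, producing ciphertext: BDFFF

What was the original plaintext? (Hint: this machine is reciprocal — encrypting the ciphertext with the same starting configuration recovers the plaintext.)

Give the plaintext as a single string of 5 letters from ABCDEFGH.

Answer: FFDEC

Derivation:
Char 1 ('B'): step: R->0, L->6 (L advanced); B->plug->B->R->H->L->E->refl->F->L'->C->R'->F->plug->F
Char 2 ('D'): step: R->1, L=6; D->plug->D->R->A->L->C->refl->G->L'->E->R'->F->plug->F
Char 3 ('F'): step: R->2, L=6; F->plug->F->R->E->L->G->refl->C->L'->A->R'->D->plug->D
Char 4 ('F'): step: R->3, L=6; F->plug->F->R->B->L->D->refl->B->L'->D->R'->E->plug->E
Char 5 ('F'): step: R->4, L=6; F->plug->F->R->D->L->B->refl->D->L'->B->R'->C->plug->C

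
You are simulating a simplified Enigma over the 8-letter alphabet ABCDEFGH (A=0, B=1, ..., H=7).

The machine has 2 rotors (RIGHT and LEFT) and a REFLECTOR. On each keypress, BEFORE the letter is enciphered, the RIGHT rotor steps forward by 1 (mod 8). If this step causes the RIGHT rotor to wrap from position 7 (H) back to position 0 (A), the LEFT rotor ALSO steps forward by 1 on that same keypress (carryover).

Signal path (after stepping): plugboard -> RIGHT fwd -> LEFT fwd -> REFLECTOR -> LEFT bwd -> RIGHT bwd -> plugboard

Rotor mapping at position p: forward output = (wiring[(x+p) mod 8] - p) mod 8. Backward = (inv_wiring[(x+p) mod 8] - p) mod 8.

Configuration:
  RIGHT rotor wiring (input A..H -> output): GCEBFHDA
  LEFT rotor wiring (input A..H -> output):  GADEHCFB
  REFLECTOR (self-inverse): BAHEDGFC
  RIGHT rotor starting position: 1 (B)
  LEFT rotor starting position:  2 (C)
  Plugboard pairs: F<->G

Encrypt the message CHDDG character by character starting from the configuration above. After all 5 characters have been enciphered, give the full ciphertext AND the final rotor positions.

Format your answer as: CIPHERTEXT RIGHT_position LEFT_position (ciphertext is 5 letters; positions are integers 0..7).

Answer: HEGEC 6 2

Derivation:
Char 1 ('C'): step: R->2, L=2; C->plug->C->R->D->L->A->refl->B->L'->A->R'->H->plug->H
Char 2 ('H'): step: R->3, L=2; H->plug->H->R->B->L->C->refl->H->L'->F->R'->E->plug->E
Char 3 ('D'): step: R->4, L=2; D->plug->D->R->E->L->D->refl->E->L'->G->R'->F->plug->G
Char 4 ('D'): step: R->5, L=2; D->plug->D->R->B->L->C->refl->H->L'->F->R'->E->plug->E
Char 5 ('G'): step: R->6, L=2; G->plug->F->R->D->L->A->refl->B->L'->A->R'->C->plug->C
Final: ciphertext=HEGEC, RIGHT=6, LEFT=2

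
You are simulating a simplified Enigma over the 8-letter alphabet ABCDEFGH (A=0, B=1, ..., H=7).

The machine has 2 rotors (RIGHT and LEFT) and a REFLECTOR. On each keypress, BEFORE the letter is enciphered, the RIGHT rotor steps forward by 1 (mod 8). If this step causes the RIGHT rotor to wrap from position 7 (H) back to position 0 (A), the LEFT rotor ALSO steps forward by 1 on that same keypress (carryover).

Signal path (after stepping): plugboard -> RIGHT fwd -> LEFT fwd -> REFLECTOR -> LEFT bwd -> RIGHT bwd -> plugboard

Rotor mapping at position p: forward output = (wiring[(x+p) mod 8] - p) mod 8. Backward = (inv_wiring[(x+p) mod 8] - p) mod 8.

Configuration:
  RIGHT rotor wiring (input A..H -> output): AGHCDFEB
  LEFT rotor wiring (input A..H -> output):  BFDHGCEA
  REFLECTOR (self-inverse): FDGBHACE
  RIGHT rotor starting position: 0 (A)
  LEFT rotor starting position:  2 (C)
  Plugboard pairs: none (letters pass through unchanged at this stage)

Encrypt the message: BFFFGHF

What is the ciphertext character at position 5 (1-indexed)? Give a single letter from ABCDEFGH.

Char 1 ('B'): step: R->1, L=2; B->plug->B->R->G->L->H->refl->E->L'->C->R'->D->plug->D
Char 2 ('F'): step: R->2, L=2; F->plug->F->R->H->L->D->refl->B->L'->A->R'->B->plug->B
Char 3 ('F'): step: R->3, L=2; F->plug->F->R->F->L->G->refl->C->L'->E->R'->H->plug->H
Char 4 ('F'): step: R->4, L=2; F->plug->F->R->C->L->E->refl->H->L'->G->R'->H->plug->H
Char 5 ('G'): step: R->5, L=2; G->plug->G->R->F->L->G->refl->C->L'->E->R'->C->plug->C

C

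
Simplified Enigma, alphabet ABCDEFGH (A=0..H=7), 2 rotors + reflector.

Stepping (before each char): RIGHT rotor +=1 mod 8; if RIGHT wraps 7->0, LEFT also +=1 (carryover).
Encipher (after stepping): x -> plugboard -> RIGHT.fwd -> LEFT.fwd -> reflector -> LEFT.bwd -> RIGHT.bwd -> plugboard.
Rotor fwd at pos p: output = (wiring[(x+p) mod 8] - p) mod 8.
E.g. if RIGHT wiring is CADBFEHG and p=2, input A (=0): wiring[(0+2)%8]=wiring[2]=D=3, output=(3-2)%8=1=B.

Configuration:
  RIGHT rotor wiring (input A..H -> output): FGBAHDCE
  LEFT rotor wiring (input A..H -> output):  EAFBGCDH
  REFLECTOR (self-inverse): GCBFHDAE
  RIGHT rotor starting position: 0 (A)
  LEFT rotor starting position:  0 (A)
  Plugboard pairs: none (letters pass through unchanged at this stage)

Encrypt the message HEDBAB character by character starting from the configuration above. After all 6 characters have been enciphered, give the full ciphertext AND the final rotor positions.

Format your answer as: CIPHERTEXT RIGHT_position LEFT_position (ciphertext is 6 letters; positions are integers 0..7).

Char 1 ('H'): step: R->1, L=0; H->plug->H->R->E->L->G->refl->A->L'->B->R'->F->plug->F
Char 2 ('E'): step: R->2, L=0; E->plug->E->R->A->L->E->refl->H->L'->H->R'->A->plug->A
Char 3 ('D'): step: R->3, L=0; D->plug->D->R->H->L->H->refl->E->L'->A->R'->C->plug->C
Char 4 ('B'): step: R->4, L=0; B->plug->B->R->H->L->H->refl->E->L'->A->R'->D->plug->D
Char 5 ('A'): step: R->5, L=0; A->plug->A->R->G->L->D->refl->F->L'->C->R'->H->plug->H
Char 6 ('B'): step: R->6, L=0; B->plug->B->R->G->L->D->refl->F->L'->C->R'->F->plug->F
Final: ciphertext=FACDHF, RIGHT=6, LEFT=0

Answer: FACDHF 6 0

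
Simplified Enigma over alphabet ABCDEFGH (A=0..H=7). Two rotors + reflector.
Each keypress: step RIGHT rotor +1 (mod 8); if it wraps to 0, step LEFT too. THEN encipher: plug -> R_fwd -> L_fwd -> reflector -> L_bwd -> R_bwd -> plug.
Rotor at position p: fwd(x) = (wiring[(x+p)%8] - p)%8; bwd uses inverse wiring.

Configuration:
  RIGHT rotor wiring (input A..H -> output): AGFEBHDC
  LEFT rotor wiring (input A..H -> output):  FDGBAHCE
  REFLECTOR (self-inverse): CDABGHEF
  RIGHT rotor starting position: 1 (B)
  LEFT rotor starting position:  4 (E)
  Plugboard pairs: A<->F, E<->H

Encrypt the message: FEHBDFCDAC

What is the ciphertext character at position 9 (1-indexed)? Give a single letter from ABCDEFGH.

Char 1 ('F'): step: R->2, L=4; F->plug->A->R->D->L->A->refl->C->L'->G->R'->G->plug->G
Char 2 ('E'): step: R->3, L=4; E->plug->H->R->C->L->G->refl->E->L'->A->R'->D->plug->D
Char 3 ('H'): step: R->4, L=4; H->plug->E->R->E->L->B->refl->D->L'->B->R'->G->plug->G
Char 4 ('B'): step: R->5, L=4; B->plug->B->R->G->L->C->refl->A->L'->D->R'->D->plug->D
Char 5 ('D'): step: R->6, L=4; D->plug->D->R->A->L->E->refl->G->L'->C->R'->C->plug->C
Char 6 ('F'): step: R->7, L=4; F->plug->A->R->D->L->A->refl->C->L'->G->R'->D->plug->D
Char 7 ('C'): step: R->0, L->5 (L advanced); C->plug->C->R->F->L->B->refl->D->L'->H->R'->F->plug->A
Char 8 ('D'): step: R->1, L=5; D->plug->D->R->A->L->C->refl->A->L'->D->R'->C->plug->C
Char 9 ('A'): step: R->2, L=5; A->plug->F->R->A->L->C->refl->A->L'->D->R'->A->plug->F

F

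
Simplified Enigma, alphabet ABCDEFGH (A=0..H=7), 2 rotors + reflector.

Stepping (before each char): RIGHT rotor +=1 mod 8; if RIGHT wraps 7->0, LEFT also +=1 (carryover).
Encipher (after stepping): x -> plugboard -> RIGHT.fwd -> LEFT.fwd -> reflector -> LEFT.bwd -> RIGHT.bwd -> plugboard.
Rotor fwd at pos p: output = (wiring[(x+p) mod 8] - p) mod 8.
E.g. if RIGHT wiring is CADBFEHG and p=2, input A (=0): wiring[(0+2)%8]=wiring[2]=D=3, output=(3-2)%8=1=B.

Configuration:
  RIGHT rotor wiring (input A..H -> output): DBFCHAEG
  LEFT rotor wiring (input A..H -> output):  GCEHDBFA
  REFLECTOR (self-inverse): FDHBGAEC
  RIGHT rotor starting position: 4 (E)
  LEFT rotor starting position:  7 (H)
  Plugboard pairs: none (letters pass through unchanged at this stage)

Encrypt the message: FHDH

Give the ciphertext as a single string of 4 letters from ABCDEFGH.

Answer: HBGE

Derivation:
Char 1 ('F'): step: R->5, L=7; F->plug->F->R->A->L->B->refl->D->L'->C->R'->H->plug->H
Char 2 ('H'): step: R->6, L=7; H->plug->H->R->C->L->D->refl->B->L'->A->R'->B->plug->B
Char 3 ('D'): step: R->7, L=7; D->plug->D->R->G->L->C->refl->H->L'->B->R'->G->plug->G
Char 4 ('H'): step: R->0, L->0 (L advanced); H->plug->H->R->G->L->F->refl->A->L'->H->R'->E->plug->E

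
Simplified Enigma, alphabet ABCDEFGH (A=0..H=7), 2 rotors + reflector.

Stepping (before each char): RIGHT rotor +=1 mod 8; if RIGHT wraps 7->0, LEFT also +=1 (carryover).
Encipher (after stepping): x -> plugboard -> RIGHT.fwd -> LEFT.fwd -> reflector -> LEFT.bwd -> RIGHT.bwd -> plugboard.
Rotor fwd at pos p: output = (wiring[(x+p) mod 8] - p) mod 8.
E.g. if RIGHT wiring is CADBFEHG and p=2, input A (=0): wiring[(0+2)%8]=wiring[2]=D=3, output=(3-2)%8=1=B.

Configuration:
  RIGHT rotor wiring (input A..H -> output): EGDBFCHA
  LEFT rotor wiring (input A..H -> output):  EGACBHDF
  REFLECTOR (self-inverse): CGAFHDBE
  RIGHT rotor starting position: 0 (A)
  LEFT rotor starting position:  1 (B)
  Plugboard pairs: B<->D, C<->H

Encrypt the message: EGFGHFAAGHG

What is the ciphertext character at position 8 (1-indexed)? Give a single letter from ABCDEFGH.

Char 1 ('E'): step: R->1, L=1; E->plug->E->R->B->L->H->refl->E->L'->G->R'->F->plug->F
Char 2 ('G'): step: R->2, L=1; G->plug->G->R->C->L->B->refl->G->L'->E->R'->H->plug->C
Char 3 ('F'): step: R->3, L=1; F->plug->F->R->B->L->H->refl->E->L'->G->R'->A->plug->A
Char 4 ('G'): step: R->4, L=1; G->plug->G->R->H->L->D->refl->F->L'->A->R'->E->plug->E
Char 5 ('H'): step: R->5, L=1; H->plug->C->R->D->L->A->refl->C->L'->F->R'->A->plug->A
Char 6 ('F'): step: R->6, L=1; F->plug->F->R->D->L->A->refl->C->L'->F->R'->E->plug->E
Char 7 ('A'): step: R->7, L=1; A->plug->A->R->B->L->H->refl->E->L'->G->R'->F->plug->F
Char 8 ('A'): step: R->0, L->2 (L advanced); A->plug->A->R->E->L->B->refl->G->L'->A->R'->H->plug->C

C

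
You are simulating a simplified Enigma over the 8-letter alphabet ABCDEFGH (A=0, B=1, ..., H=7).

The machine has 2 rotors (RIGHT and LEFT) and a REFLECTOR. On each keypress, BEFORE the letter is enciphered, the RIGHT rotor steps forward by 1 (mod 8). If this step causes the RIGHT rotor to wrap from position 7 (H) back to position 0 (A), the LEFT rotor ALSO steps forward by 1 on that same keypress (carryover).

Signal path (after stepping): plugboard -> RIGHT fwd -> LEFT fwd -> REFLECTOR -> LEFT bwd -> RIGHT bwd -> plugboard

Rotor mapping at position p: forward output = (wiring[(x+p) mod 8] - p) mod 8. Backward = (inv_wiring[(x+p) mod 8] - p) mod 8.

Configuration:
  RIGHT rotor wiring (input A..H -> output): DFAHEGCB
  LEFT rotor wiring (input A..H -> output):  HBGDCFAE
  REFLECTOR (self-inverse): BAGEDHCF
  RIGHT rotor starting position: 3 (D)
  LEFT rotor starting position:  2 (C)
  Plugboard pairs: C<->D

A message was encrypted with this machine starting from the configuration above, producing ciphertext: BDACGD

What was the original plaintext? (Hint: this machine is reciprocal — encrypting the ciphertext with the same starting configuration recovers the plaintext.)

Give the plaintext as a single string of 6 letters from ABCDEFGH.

Char 1 ('B'): step: R->4, L=2; B->plug->B->R->C->L->A->refl->B->L'->B->R'->F->plug->F
Char 2 ('D'): step: R->5, L=2; D->plug->C->R->E->L->G->refl->C->L'->F->R'->B->plug->B
Char 3 ('A'): step: R->6, L=2; A->plug->A->R->E->L->G->refl->C->L'->F->R'->C->plug->D
Char 4 ('C'): step: R->7, L=2; C->plug->D->R->B->L->B->refl->A->L'->C->R'->A->plug->A
Char 5 ('G'): step: R->0, L->3 (L advanced); G->plug->G->R->C->L->C->refl->G->L'->G->R'->F->plug->F
Char 6 ('D'): step: R->1, L=3; D->plug->C->R->G->L->G->refl->C->L'->C->R'->H->plug->H

Answer: FBDAFH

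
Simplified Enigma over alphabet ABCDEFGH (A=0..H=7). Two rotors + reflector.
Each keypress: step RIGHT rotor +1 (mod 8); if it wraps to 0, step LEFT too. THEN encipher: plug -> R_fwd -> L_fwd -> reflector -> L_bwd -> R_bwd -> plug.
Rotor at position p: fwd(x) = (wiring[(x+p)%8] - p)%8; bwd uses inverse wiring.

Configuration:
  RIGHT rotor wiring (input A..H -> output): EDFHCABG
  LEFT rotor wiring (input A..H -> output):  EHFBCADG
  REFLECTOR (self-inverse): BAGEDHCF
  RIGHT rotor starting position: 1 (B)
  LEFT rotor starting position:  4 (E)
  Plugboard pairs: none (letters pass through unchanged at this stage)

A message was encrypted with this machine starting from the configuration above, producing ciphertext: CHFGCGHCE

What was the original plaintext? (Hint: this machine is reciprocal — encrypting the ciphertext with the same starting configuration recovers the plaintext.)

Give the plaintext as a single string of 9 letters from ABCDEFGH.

Answer: ABDDGBFFA

Derivation:
Char 1 ('C'): step: R->2, L=4; C->plug->C->R->A->L->G->refl->C->L'->D->R'->A->plug->A
Char 2 ('H'): step: R->3, L=4; H->plug->H->R->C->L->H->refl->F->L'->H->R'->B->plug->B
Char 3 ('F'): step: R->4, L=4; F->plug->F->R->H->L->F->refl->H->L'->C->R'->D->plug->D
Char 4 ('G'): step: R->5, L=4; G->plug->G->R->C->L->H->refl->F->L'->H->R'->D->plug->D
Char 5 ('C'): step: R->6, L=4; C->plug->C->R->G->L->B->refl->A->L'->E->R'->G->plug->G
Char 6 ('G'): step: R->7, L=4; G->plug->G->R->B->L->E->refl->D->L'->F->R'->B->plug->B
Char 7 ('H'): step: R->0, L->5 (L advanced); H->plug->H->R->G->L->E->refl->D->L'->A->R'->F->plug->F
Char 8 ('C'): step: R->1, L=5; C->plug->C->R->G->L->E->refl->D->L'->A->R'->F->plug->F
Char 9 ('E'): step: R->2, L=5; E->plug->E->R->H->L->F->refl->H->L'->D->R'->A->plug->A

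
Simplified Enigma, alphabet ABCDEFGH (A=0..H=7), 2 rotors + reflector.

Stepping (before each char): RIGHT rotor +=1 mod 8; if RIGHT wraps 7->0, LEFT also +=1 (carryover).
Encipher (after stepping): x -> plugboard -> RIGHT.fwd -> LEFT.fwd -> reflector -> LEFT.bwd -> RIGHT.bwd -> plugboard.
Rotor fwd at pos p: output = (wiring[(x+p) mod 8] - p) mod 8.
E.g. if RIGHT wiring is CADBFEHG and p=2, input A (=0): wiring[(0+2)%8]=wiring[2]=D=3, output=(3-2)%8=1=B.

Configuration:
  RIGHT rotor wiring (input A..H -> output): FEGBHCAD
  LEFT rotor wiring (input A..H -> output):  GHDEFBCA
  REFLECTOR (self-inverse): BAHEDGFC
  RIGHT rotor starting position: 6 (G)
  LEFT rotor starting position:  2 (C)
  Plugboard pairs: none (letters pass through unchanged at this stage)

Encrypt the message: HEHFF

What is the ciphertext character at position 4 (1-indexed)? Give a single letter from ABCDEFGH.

Char 1 ('H'): step: R->7, L=2; H->plug->H->R->B->L->C->refl->H->L'->D->R'->G->plug->G
Char 2 ('E'): step: R->0, L->3 (L advanced); E->plug->E->R->H->L->A->refl->B->L'->A->R'->G->plug->G
Char 3 ('H'): step: R->1, L=3; H->plug->H->R->E->L->F->refl->G->L'->C->R'->G->plug->G
Char 4 ('F'): step: R->2, L=3; F->plug->F->R->B->L->C->refl->H->L'->D->R'->G->plug->G

G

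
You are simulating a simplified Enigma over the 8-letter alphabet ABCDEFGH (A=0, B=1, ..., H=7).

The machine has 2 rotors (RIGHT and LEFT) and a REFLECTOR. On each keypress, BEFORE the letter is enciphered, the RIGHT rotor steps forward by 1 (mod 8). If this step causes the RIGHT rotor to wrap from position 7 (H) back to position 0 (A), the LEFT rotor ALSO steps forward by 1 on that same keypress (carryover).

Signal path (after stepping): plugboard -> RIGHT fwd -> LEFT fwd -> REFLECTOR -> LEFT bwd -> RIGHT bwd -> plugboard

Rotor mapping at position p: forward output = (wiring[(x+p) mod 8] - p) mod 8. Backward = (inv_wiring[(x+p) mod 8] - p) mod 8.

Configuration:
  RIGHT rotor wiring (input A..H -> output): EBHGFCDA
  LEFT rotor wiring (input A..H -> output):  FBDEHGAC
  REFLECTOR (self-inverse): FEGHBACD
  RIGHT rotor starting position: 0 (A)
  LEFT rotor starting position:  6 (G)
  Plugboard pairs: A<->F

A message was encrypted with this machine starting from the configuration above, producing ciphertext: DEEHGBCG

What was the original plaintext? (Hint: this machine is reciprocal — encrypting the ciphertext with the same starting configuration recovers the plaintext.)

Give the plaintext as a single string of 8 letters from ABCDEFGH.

Char 1 ('D'): step: R->1, L=6; D->plug->D->R->E->L->F->refl->A->L'->H->R'->G->plug->G
Char 2 ('E'): step: R->2, L=6; E->plug->E->R->B->L->E->refl->B->L'->G->R'->F->plug->A
Char 3 ('E'): step: R->3, L=6; E->plug->E->R->F->L->G->refl->C->L'->A->R'->D->plug->D
Char 4 ('H'): step: R->4, L=6; H->plug->H->R->C->L->H->refl->D->L'->D->R'->G->plug->G
Char 5 ('G'): step: R->5, L=6; G->plug->G->R->B->L->E->refl->B->L'->G->R'->B->plug->B
Char 6 ('B'): step: R->6, L=6; B->plug->B->R->C->L->H->refl->D->L'->D->R'->D->plug->D
Char 7 ('C'): step: R->7, L=6; C->plug->C->R->C->L->H->refl->D->L'->D->R'->G->plug->G
Char 8 ('G'): step: R->0, L->7 (L advanced); G->plug->G->R->D->L->E->refl->B->L'->H->R'->C->plug->C

Answer: GADGBDGC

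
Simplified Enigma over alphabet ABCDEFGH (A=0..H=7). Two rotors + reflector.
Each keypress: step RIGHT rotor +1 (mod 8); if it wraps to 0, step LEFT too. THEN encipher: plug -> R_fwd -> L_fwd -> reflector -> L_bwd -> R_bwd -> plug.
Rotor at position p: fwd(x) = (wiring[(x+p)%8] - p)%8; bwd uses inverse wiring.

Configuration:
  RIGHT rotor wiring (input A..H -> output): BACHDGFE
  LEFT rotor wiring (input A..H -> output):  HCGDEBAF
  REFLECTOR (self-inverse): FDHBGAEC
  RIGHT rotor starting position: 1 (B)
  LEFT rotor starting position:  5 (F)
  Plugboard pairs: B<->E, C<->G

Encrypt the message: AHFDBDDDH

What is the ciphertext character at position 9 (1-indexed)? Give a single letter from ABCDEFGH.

Char 1 ('A'): step: R->2, L=5; A->plug->A->R->A->L->E->refl->G->L'->G->R'->H->plug->H
Char 2 ('H'): step: R->3, L=5; H->plug->H->R->H->L->H->refl->C->L'->D->R'->C->plug->G
Char 3 ('F'): step: R->4, L=5; F->plug->F->R->E->L->F->refl->A->L'->C->R'->B->plug->E
Char 4 ('D'): step: R->5, L=5; D->plug->D->R->E->L->F->refl->A->L'->C->R'->G->plug->C
Char 5 ('B'): step: R->6, L=5; B->plug->E->R->E->L->F->refl->A->L'->C->R'->D->plug->D
Char 6 ('D'): step: R->7, L=5; D->plug->D->R->D->L->C->refl->H->L'->H->R'->G->plug->C
Char 7 ('D'): step: R->0, L->6 (L advanced); D->plug->D->R->H->L->D->refl->B->L'->C->R'->C->plug->G
Char 8 ('D'): step: R->1, L=6; D->plug->D->R->C->L->B->refl->D->L'->H->R'->A->plug->A
Char 9 ('H'): step: R->2, L=6; H->plug->H->R->G->L->G->refl->E->L'->D->R'->E->plug->B

B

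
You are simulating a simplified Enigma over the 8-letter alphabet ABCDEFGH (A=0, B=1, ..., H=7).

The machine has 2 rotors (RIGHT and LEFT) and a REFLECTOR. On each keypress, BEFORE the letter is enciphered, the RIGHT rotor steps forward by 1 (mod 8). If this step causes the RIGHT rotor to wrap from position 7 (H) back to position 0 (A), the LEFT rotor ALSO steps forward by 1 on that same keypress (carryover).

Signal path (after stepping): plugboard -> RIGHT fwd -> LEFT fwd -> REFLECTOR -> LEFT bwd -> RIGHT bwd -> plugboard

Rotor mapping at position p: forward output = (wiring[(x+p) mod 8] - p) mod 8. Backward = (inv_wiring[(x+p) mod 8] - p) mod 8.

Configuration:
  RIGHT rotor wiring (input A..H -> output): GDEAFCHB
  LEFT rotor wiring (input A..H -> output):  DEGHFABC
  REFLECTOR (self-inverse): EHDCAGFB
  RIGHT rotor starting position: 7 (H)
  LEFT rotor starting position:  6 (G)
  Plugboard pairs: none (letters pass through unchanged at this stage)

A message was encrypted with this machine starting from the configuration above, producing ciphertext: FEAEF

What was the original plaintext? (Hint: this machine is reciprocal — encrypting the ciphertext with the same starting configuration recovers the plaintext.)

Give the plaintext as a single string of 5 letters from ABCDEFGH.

Answer: EDEFG

Derivation:
Char 1 ('F'): step: R->0, L->7 (L advanced); F->plug->F->R->C->L->F->refl->G->L'->F->R'->E->plug->E
Char 2 ('E'): step: R->1, L=7; E->plug->E->R->B->L->E->refl->A->L'->E->R'->D->plug->D
Char 3 ('A'): step: R->2, L=7; A->plug->A->R->C->L->F->refl->G->L'->F->R'->E->plug->E
Char 4 ('E'): step: R->3, L=7; E->plug->E->R->G->L->B->refl->H->L'->D->R'->F->plug->F
Char 5 ('F'): step: R->4, L=7; F->plug->F->R->H->L->C->refl->D->L'->A->R'->G->plug->G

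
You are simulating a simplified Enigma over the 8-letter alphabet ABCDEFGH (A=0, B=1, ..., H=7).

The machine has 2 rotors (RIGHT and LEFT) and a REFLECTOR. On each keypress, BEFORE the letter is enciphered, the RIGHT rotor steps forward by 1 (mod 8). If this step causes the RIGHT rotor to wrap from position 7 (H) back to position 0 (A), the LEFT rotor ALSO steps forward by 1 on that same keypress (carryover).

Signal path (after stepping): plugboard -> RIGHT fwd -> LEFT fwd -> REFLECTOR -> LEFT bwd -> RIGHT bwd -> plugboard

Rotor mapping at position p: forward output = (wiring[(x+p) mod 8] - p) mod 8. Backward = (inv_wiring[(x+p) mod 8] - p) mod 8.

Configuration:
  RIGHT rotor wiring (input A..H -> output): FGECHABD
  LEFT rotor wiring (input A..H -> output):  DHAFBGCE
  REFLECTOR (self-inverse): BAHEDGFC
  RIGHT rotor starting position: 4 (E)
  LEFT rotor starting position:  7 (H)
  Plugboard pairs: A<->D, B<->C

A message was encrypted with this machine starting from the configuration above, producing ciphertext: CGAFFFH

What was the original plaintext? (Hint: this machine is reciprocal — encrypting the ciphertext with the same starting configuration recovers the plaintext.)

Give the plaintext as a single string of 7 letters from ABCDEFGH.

Answer: ABCEEAA

Derivation:
Char 1 ('C'): step: R->5, L=7; C->plug->B->R->E->L->G->refl->F->L'->A->R'->D->plug->A
Char 2 ('G'): step: R->6, L=7; G->plug->G->R->B->L->E->refl->D->L'->H->R'->C->plug->B
Char 3 ('A'): step: R->7, L=7; A->plug->D->R->F->L->C->refl->H->L'->G->R'->B->plug->C
Char 4 ('F'): step: R->0, L->0 (L advanced); F->plug->F->R->A->L->D->refl->E->L'->H->R'->E->plug->E
Char 5 ('F'): step: R->1, L=0; F->plug->F->R->A->L->D->refl->E->L'->H->R'->E->plug->E
Char 6 ('F'): step: R->2, L=0; F->plug->F->R->B->L->H->refl->C->L'->G->R'->D->plug->A
Char 7 ('H'): step: R->3, L=0; H->plug->H->R->B->L->H->refl->C->L'->G->R'->D->plug->A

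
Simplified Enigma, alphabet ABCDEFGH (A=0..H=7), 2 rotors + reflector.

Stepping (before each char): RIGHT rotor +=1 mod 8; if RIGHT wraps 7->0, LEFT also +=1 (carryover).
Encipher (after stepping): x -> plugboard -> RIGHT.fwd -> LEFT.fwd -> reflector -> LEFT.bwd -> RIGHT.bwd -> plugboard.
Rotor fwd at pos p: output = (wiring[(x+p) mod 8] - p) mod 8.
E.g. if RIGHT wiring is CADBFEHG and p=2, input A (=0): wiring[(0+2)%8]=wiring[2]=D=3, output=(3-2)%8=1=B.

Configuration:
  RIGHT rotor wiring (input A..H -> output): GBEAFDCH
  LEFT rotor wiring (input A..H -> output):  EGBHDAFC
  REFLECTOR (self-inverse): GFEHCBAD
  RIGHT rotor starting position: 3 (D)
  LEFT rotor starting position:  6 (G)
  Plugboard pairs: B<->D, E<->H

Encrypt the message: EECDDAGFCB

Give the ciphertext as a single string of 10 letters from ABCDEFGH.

Char 1 ('E'): step: R->4, L=6; E->plug->H->R->E->L->D->refl->H->L'->A->R'->G->plug->G
Char 2 ('E'): step: R->5, L=6; E->plug->H->R->A->L->H->refl->D->L'->E->R'->E->plug->H
Char 3 ('C'): step: R->6, L=6; C->plug->C->R->A->L->H->refl->D->L'->E->R'->A->plug->A
Char 4 ('D'): step: R->7, L=6; D->plug->B->R->H->L->C->refl->E->L'->B->R'->E->plug->H
Char 5 ('D'): step: R->0, L->7 (L advanced); D->plug->B->R->B->L->F->refl->B->L'->G->R'->A->plug->A
Char 6 ('A'): step: R->1, L=7; A->plug->A->R->A->L->D->refl->H->L'->C->R'->E->plug->H
Char 7 ('G'): step: R->2, L=7; G->plug->G->R->E->L->A->refl->G->L'->H->R'->H->plug->E
Char 8 ('F'): step: R->3, L=7; F->plug->F->R->D->L->C->refl->E->L'->F->R'->A->plug->A
Char 9 ('C'): step: R->4, L=7; C->plug->C->R->G->L->B->refl->F->L'->B->R'->A->plug->A
Char 10 ('B'): step: R->5, L=7; B->plug->D->R->B->L->F->refl->B->L'->G->R'->A->plug->A

Answer: GHAHAHEAAA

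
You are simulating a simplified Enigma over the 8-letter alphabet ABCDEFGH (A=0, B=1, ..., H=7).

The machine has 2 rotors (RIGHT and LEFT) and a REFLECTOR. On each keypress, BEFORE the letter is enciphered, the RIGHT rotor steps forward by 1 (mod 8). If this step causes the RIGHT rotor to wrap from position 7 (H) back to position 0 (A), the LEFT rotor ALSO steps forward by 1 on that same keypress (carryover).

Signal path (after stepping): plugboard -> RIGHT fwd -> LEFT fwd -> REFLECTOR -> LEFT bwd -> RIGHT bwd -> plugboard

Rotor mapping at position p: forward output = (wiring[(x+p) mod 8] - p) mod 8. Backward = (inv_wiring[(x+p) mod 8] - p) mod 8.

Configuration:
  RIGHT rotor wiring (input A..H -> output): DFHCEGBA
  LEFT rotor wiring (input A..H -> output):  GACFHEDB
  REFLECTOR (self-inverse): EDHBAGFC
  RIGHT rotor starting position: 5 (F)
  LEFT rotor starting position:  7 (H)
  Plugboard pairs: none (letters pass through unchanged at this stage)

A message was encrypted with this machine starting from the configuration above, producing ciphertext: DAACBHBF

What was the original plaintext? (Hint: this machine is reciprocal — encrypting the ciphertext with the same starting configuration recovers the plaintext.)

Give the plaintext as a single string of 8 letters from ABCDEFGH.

Answer: CDHEHGDB

Derivation:
Char 1 ('D'): step: R->6, L=7; D->plug->D->R->H->L->E->refl->A->L'->F->R'->C->plug->C
Char 2 ('A'): step: R->7, L=7; A->plug->A->R->B->L->H->refl->C->L'->A->R'->D->plug->D
Char 3 ('A'): step: R->0, L->0 (L advanced); A->plug->A->R->D->L->F->refl->G->L'->A->R'->H->plug->H
Char 4 ('C'): step: R->1, L=0; C->plug->C->R->B->L->A->refl->E->L'->F->R'->E->plug->E
Char 5 ('B'): step: R->2, L=0; B->plug->B->R->A->L->G->refl->F->L'->D->R'->H->plug->H
Char 6 ('H'): step: R->3, L=0; H->plug->H->R->E->L->H->refl->C->L'->C->R'->G->plug->G
Char 7 ('B'): step: R->4, L=0; B->plug->B->R->C->L->C->refl->H->L'->E->R'->D->plug->D
Char 8 ('F'): step: R->5, L=0; F->plug->F->R->C->L->C->refl->H->L'->E->R'->B->plug->B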